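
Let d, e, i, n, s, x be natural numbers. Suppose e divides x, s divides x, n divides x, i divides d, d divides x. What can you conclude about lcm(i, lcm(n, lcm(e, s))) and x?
lcm(i, lcm(n, lcm(e, s))) divides x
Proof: i divides d and d divides x, thus i divides x. e divides x and s divides x, thus lcm(e, s) divides x. Since n divides x, lcm(n, lcm(e, s)) divides x. Since i divides x, lcm(i, lcm(n, lcm(e, s))) divides x.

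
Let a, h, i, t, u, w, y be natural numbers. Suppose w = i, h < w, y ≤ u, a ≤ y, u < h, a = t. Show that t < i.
Because w = i and h < w, h < i. Since u < h, u < i. Since y ≤ u, y < i. Since a ≤ y, a < i. a = t, so t < i.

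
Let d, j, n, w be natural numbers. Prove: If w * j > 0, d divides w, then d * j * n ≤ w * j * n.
d divides w, so d * j divides w * j. w * j > 0, so d * j ≤ w * j. By multiplying by a non-negative, d * j * n ≤ w * j * n.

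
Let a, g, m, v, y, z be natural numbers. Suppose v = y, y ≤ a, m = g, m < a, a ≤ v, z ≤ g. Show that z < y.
Since v = y and a ≤ v, a ≤ y. Since y ≤ a, a = y. m = g and m < a, hence g < a. Since z ≤ g, z < a. a = y, so z < y.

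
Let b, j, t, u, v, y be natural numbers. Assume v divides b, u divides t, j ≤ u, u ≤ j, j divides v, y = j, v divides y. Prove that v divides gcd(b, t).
u ≤ j and j ≤ u, therefore u = j. Since y = j and v divides y, v divides j. j divides v, so j = v. u = j, so u = v. Since u divides t, v divides t. From v divides b, v divides gcd(b, t).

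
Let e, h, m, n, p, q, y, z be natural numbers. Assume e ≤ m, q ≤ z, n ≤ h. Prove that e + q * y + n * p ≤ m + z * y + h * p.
From q ≤ z, q * y ≤ z * y. n ≤ h, therefore n * p ≤ h * p. Because q * y ≤ z * y, q * y + n * p ≤ z * y + h * p. Since e ≤ m, e + q * y + n * p ≤ m + z * y + h * p.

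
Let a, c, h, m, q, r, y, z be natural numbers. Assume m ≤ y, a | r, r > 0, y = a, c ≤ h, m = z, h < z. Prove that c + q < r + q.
Since m = z and m ≤ y, z ≤ y. Because y = a, z ≤ a. a | r and r > 0, so a ≤ r. From z ≤ a, z ≤ r. h < z, so h < r. c ≤ h, so c < r. Then c + q < r + q.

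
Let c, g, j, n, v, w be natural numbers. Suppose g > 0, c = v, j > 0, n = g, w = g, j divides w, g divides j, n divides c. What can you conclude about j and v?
j divides v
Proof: From g divides j and j > 0, g ≤ j. From w = g and j divides w, j divides g. g > 0, so j ≤ g. Since g ≤ j, g = j. c = v and n divides c, thus n divides v. n = g, so g divides v. Since g = j, j divides v.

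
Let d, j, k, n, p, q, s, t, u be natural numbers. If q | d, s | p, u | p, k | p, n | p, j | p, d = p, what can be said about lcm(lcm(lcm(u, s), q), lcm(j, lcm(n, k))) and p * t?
lcm(lcm(lcm(u, s), q), lcm(j, lcm(n, k))) | p * t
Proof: u | p and s | p, thus lcm(u, s) | p. d = p and q | d, therefore q | p. From lcm(u, s) | p, lcm(lcm(u, s), q) | p. Since n | p and k | p, lcm(n, k) | p. Since j | p, lcm(j, lcm(n, k)) | p. lcm(lcm(u, s), q) | p, so lcm(lcm(lcm(u, s), q), lcm(j, lcm(n, k))) | p. Then lcm(lcm(lcm(u, s), q), lcm(j, lcm(n, k))) | p * t.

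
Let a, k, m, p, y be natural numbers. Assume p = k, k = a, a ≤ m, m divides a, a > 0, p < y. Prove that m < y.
Since p = k and k = a, p = a. Since m divides a and a > 0, m ≤ a. Since a ≤ m, a = m. From p = a, p = m. Since p < y, m < y.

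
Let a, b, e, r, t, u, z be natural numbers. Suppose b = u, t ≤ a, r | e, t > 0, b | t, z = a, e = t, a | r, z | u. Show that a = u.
Since z = a and z | u, a | u. a | r and r | e, hence a | e. e = t, so a | t. Since t > 0, a ≤ t. From t ≤ a, t = a. b = u and b | t, thus u | t. t = a, so u | a. a | u, so a = u.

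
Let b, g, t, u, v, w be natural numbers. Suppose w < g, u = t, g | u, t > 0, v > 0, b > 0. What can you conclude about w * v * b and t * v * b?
w * v * b < t * v * b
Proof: u = t and g | u, therefore g | t. t > 0, so g ≤ t. w < g, so w < t. Since v > 0, w * v < t * v. Because b > 0, w * v * b < t * v * b.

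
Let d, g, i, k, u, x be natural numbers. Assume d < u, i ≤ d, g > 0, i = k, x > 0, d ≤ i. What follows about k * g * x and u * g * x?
k * g * x < u * g * x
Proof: From d ≤ i and i ≤ d, d = i. i = k, so d = k. Since d < u, k < u. Since g > 0, by multiplying by a positive, k * g < u * g. Using x > 0 and multiplying by a positive, k * g * x < u * g * x.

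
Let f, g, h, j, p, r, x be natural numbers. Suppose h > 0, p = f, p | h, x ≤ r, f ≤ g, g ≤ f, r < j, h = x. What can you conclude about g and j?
g < j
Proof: f ≤ g and g ≤ f, thus f = g. Because p = f and p | h, f | h. Since h > 0, f ≤ h. h = x, so f ≤ x. x ≤ r, so f ≤ r. Since r < j, f < j. Since f = g, g < j.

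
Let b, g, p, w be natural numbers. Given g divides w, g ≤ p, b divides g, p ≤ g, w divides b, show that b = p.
g divides w and w divides b, therefore g divides b. b divides g, so b = g. g ≤ p and p ≤ g, thus g = p. Since b = g, b = p.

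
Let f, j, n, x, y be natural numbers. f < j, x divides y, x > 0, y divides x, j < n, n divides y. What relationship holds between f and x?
f < x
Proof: f < j and j < n, thus f < n. y divides x and x divides y, hence y = x. From n divides y, n divides x. x > 0, so n ≤ x. Since f < n, f < x.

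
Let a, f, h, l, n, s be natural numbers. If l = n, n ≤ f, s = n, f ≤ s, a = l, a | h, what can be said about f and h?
f | h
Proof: From s = n and f ≤ s, f ≤ n. n ≤ f, so n = f. Since l = n, l = f. From a = l and a | h, l | h. l = f, so f | h.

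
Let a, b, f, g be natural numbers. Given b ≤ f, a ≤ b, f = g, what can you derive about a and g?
a ≤ g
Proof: f = g and b ≤ f, therefore b ≤ g. a ≤ b, so a ≤ g.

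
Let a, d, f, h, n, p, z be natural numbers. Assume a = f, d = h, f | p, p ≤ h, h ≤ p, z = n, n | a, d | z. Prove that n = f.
a = f and n | a, so n | f. h ≤ p and p ≤ h, hence h = p. d = h, so d = p. Since z = n and d | z, d | n. From d = p, p | n. f | p, so f | n. n | f, so n = f.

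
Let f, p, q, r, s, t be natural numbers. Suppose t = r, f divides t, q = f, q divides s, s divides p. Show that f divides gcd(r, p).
t = r and f divides t, hence f divides r. Since q divides s and s divides p, q divides p. q = f, so f divides p. Since f divides r, f divides gcd(r, p).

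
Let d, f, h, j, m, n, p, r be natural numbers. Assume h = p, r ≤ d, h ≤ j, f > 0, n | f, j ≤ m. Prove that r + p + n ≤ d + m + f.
h ≤ j and j ≤ m, hence h ≤ m. Since h = p, p ≤ m. Since r ≤ d, r + p ≤ d + m. Since n | f and f > 0, n ≤ f. Since r + p ≤ d + m, r + p + n ≤ d + m + f.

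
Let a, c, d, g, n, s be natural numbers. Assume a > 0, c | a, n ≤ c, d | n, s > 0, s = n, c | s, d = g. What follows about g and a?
g ≤ a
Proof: From c | s and s > 0, c ≤ s. Since s = n, c ≤ n. n ≤ c, so c = n. Since c | a, n | a. Since d | n, d | a. Since a > 0, d ≤ a. Since d = g, g ≤ a.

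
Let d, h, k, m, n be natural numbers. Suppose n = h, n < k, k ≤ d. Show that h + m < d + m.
Because n = h and n < k, h < k. k ≤ d, so h < d. Then h + m < d + m.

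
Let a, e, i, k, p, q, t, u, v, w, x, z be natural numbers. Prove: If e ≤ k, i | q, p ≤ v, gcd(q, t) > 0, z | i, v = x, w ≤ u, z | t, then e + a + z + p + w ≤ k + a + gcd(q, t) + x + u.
e ≤ k, hence e + a ≤ k + a. z | i and i | q, hence z | q. Since z | t, z | gcd(q, t). gcd(q, t) > 0, so z ≤ gcd(q, t). From e + a ≤ k + a, e + a + z ≤ k + a + gcd(q, t). From v = x and p ≤ v, p ≤ x. w ≤ u, so p + w ≤ x + u. e + a + z ≤ k + a + gcd(q, t), so e + a + z + p + w ≤ k + a + gcd(q, t) + x + u.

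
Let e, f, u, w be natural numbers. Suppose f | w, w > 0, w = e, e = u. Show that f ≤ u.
w = e and e = u, hence w = u. Since f | w and w > 0, f ≤ w. From w = u, f ≤ u.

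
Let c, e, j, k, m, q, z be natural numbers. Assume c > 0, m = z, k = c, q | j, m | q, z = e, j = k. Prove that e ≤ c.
From m = z and m | q, z | q. j = k and q | j, hence q | k. Since z | q, z | k. Since z = e, e | k. k = c, so e | c. Since c > 0, e ≤ c.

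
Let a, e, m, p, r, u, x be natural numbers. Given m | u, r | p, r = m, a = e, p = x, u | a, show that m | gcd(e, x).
a = e and u | a, thus u | e. m | u, so m | e. From r = m and r | p, m | p. Since p = x, m | x. Since m | e, m | gcd(e, x).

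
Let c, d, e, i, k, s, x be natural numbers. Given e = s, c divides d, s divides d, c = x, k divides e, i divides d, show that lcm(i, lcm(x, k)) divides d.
From c = x and c divides d, x divides d. Since e = s and k divides e, k divides s. Since s divides d, k divides d. From x divides d, lcm(x, k) divides d. Since i divides d, lcm(i, lcm(x, k)) divides d.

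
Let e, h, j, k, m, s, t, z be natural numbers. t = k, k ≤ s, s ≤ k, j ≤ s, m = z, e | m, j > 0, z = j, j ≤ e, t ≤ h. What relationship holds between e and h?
e ≤ h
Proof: m = z and z = j, so m = j. e | m, so e | j. Since j > 0, e ≤ j. j ≤ e, so j = e. Because j ≤ s, e ≤ s. k ≤ s and s ≤ k, therefore k = s. Because t = k, t = s. Since t ≤ h, s ≤ h. Since e ≤ s, e ≤ h.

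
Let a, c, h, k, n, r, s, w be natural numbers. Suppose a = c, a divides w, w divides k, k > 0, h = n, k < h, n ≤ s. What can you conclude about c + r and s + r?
c + r < s + r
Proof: From a divides w and w divides k, a divides k. From k > 0, a ≤ k. Since a = c, c ≤ k. h = n and k < h, thus k < n. n ≤ s, so k < s. Since c ≤ k, c < s. Then c + r < s + r.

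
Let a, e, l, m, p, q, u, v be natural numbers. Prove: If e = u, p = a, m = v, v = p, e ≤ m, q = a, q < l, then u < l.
m = v and v = p, therefore m = p. Since e ≤ m, e ≤ p. Since p = a, e ≤ a. Since e = u, u ≤ a. q = a and q < l, hence a < l. Since u ≤ a, u < l.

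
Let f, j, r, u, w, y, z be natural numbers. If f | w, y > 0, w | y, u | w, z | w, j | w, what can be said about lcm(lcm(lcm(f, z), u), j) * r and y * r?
lcm(lcm(lcm(f, z), u), j) * r ≤ y * r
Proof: From f | w and z | w, lcm(f, z) | w. Since u | w, lcm(lcm(f, z), u) | w. j | w, so lcm(lcm(lcm(f, z), u), j) | w. Since w | y, lcm(lcm(lcm(f, z), u), j) | y. Since y > 0, lcm(lcm(lcm(f, z), u), j) ≤ y. Then lcm(lcm(lcm(f, z), u), j) * r ≤ y * r.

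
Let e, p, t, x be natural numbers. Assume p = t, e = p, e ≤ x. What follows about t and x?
t ≤ x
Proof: From e = p and p = t, e = t. Since e ≤ x, t ≤ x.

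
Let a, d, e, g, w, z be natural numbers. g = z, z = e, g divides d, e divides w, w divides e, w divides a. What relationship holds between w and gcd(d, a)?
w divides gcd(d, a)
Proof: Because e divides w and w divides e, e = w. Since z = e, z = w. From g = z and g divides d, z divides d. z = w, so w divides d. Because w divides a, w divides gcd(d, a).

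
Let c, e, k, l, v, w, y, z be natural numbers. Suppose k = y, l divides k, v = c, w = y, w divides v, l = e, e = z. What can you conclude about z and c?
z divides c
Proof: Because l = e and l divides k, e divides k. Since e = z, z divides k. Because k = y, z divides y. Since v = c and w divides v, w divides c. Since w = y, y divides c. Since z divides y, z divides c.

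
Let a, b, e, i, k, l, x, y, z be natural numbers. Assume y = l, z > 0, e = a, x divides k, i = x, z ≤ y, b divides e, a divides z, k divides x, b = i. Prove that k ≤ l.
From x divides k and k divides x, x = k. i = x, so i = k. Because b = i and b divides e, i divides e. Since e = a, i divides a. a divides z, so i divides z. Since z > 0, i ≤ z. y = l and z ≤ y, therefore z ≤ l. i ≤ z, so i ≤ l. i = k, so k ≤ l.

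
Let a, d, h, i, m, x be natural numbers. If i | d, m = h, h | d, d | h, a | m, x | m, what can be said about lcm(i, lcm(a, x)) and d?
lcm(i, lcm(a, x)) | d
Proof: h | d and d | h, so h = d. Since m = h, m = d. a | m and x | m, therefore lcm(a, x) | m. Because m = d, lcm(a, x) | d. i | d, so lcm(i, lcm(a, x)) | d.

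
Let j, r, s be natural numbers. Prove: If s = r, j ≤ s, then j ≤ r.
s = r and j ≤ s. By substitution, j ≤ r.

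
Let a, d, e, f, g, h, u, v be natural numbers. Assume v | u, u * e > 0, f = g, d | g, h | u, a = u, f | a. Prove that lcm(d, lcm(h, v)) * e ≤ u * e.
Because a = u and f | a, f | u. Since f = g, g | u. d | g, so d | u. h | u and v | u, thus lcm(h, v) | u. Since d | u, lcm(d, lcm(h, v)) | u. Then lcm(d, lcm(h, v)) * e | u * e. Since u * e > 0, lcm(d, lcm(h, v)) * e ≤ u * e.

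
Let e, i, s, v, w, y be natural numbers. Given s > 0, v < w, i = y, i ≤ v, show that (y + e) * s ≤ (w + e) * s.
i = y and i ≤ v, thus y ≤ v. Because v < w, y < w. Then y + e < w + e. Since s > 0, (y + e) * s < (w + e) * s. Then (y + e) * s ≤ (w + e) * s.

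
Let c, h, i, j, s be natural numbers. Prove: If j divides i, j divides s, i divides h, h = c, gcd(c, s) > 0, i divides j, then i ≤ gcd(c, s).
h = c and i divides h, therefore i divides c. j divides i and i divides j, so j = i. j divides s, so i divides s. i divides c, so i divides gcd(c, s). gcd(c, s) > 0, so i ≤ gcd(c, s).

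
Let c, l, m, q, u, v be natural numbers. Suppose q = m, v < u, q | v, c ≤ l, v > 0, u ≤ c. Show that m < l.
Since q | v and v > 0, q ≤ v. v < u and u ≤ c, thus v < c. c ≤ l, so v < l. Because q ≤ v, q < l. Since q = m, m < l.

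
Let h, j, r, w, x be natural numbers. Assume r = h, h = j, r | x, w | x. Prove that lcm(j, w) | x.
Since r = h and h = j, r = j. Since r | x, j | x. Since w | x, lcm(j, w) | x.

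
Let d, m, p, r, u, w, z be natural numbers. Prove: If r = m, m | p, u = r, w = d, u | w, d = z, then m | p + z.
w = d and d = z, hence w = z. u = r and u | w, so r | w. Since r = m, m | w. Since w = z, m | z. m | p, so m | p + z.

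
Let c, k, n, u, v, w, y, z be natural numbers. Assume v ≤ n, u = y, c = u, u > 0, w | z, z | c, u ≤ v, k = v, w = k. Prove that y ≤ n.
From w = k and k = v, w = v. Because w | z and z | c, w | c. c = u, so w | u. Since w = v, v | u. Since u > 0, v ≤ u. u ≤ v, so v = u. u = y, so v = y. Since v ≤ n, y ≤ n.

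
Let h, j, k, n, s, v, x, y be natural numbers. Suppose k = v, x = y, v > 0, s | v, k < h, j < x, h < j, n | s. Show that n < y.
From n | s and s | v, n | v. Since v > 0, n ≤ v. k = v and k < h, therefore v < h. Since n ≤ v, n < h. Since h < j, n < j. x = y and j < x, hence j < y. Because n < j, n < y.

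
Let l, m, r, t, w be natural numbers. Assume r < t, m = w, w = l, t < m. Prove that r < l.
From m = w and w = l, m = l. Since t < m, t < l. r < t, so r < l.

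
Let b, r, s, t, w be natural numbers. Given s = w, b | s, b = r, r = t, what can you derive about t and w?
t | w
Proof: b = r and r = t, hence b = t. Since s = w and b | s, b | w. Since b = t, t | w.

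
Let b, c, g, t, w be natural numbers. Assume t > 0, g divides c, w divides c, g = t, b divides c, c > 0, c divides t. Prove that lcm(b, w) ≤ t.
Because c divides t and t > 0, c ≤ t. Because g = t and g divides c, t divides c. c > 0, so t ≤ c. c ≤ t, so c = t. b divides c and w divides c, therefore lcm(b, w) divides c. c = t, so lcm(b, w) divides t. t > 0, so lcm(b, w) ≤ t.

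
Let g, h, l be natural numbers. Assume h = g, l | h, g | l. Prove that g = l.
Since h = g and l | h, l | g. Since g | l, l = g. Then g = l.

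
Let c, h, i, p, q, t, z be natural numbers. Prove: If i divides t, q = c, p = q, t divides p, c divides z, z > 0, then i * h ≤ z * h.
p = q and t divides p, so t divides q. From q = c, t divides c. From i divides t, i divides c. Because c divides z, i divides z. Since z > 0, i ≤ z. By multiplying by a non-negative, i * h ≤ z * h.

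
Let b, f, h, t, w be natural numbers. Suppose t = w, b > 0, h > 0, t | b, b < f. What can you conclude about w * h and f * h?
w * h < f * h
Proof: t = w and t | b, hence w | b. Since b > 0, w ≤ b. b < f, so w < f. Since h > 0, w * h < f * h.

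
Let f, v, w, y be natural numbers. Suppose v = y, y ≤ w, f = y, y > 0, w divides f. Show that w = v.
f = y and w divides f, hence w divides y. y > 0, so w ≤ y. y ≤ w, so y = w. Since v = y, v = w. Then w = v.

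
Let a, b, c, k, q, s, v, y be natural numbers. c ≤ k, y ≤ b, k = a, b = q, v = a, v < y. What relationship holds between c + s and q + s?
c + s < q + s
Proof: k = a and c ≤ k, so c ≤ a. From v = a and v < y, a < y. Because y ≤ b, a < b. b = q, so a < q. c ≤ a, so c < q. Then c + s < q + s.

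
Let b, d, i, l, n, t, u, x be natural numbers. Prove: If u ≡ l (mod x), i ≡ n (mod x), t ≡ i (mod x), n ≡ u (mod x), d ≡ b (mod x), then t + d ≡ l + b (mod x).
From t ≡ i (mod x) and i ≡ n (mod x), t ≡ n (mod x). Because n ≡ u (mod x), t ≡ u (mod x). Since u ≡ l (mod x), t ≡ l (mod x). Since d ≡ b (mod x), t + d ≡ l + b (mod x).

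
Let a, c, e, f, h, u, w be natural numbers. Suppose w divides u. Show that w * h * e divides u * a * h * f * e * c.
w divides u, therefore w divides u * a. Then w * h divides u * a * h. Then w * h divides u * a * h * f. Then w * h * e divides u * a * h * f * e. Then w * h * e divides u * a * h * f * e * c.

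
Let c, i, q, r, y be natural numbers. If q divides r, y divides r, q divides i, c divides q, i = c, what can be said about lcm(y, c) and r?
lcm(y, c) divides r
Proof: Because i = c and q divides i, q divides c. c divides q, so q = c. q divides r, so c divides r. y divides r, so lcm(y, c) divides r.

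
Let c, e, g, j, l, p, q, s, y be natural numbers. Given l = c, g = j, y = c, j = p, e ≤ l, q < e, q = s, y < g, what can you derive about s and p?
s < p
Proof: From l = c and e ≤ l, e ≤ c. q < e, so q < c. q = s, so s < c. g = j and y < g, therefore y < j. Since y = c, c < j. s < c, so s < j. j = p, so s < p.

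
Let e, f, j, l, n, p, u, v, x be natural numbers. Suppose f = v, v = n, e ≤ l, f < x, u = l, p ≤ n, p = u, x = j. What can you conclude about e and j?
e < j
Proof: From p = u and u = l, p = l. Because p ≤ n, l ≤ n. e ≤ l, so e ≤ n. Since f = v and f < x, v < x. Since x = j, v < j. Because v = n, n < j. Since e ≤ n, e < j.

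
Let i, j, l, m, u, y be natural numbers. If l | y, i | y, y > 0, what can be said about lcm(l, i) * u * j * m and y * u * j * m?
lcm(l, i) * u * j * m ≤ y * u * j * m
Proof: l | y and i | y, therefore lcm(l, i) | y. Because y > 0, lcm(l, i) ≤ y. Then lcm(l, i) * u ≤ y * u. Then lcm(l, i) * u * j ≤ y * u * j. Then lcm(l, i) * u * j * m ≤ y * u * j * m.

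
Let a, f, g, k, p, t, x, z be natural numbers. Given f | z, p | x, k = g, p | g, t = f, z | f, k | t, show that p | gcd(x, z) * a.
f | z and z | f, so f = z. Since t = f, t = z. Because k = g and k | t, g | t. p | g, so p | t. Since t = z, p | z. From p | x, p | gcd(x, z). Then p | gcd(x, z) * a.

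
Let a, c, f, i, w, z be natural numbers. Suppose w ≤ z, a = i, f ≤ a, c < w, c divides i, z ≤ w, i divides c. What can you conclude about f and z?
f < z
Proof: From a = i and f ≤ a, f ≤ i. w ≤ z and z ≤ w, so w = z. c divides i and i divides c, therefore c = i. Since c < w, i < w. w = z, so i < z. Because f ≤ i, f < z.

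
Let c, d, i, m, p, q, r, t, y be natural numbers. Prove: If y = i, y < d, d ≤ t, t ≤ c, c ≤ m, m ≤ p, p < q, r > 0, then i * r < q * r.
y < d and d ≤ t, therefore y < t. Since t ≤ c, y < c. m ≤ p and p < q, therefore m < q. c ≤ m, so c < q. Since y < c, y < q. y = i, so i < q. Combined with r > 0, by multiplying by a positive, i * r < q * r.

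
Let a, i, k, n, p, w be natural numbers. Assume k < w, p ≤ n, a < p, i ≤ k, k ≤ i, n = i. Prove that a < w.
Because i ≤ k and k ≤ i, i = k. n = i, so n = k. Since p ≤ n, p ≤ k. Since k < w, p < w. Because a < p, a < w.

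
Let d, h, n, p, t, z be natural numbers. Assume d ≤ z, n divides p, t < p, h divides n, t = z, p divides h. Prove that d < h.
h divides n and n divides p, so h divides p. p divides h, so p = h. t = z and t < p, hence z < p. d ≤ z, so d < p. Because p = h, d < h.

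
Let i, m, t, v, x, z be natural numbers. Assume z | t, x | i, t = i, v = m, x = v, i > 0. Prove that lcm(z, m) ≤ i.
t = i and z | t, thus z | i. x = v and v = m, thus x = m. Since x | i, m | i. Since z | i, lcm(z, m) | i. From i > 0, lcm(z, m) ≤ i.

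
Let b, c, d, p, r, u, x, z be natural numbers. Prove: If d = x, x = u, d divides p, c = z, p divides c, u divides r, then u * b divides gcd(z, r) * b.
Since d = x and x = u, d = u. From c = z and p divides c, p divides z. d divides p, so d divides z. Since d = u, u divides z. Since u divides r, u divides gcd(z, r). Then u * b divides gcd(z, r) * b.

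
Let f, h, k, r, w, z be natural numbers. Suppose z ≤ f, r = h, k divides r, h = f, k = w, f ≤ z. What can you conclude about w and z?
w divides z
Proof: Since f ≤ z and z ≤ f, f = z. h = f, so h = z. Because r = h and k divides r, k divides h. h = z, so k divides z. k = w, so w divides z.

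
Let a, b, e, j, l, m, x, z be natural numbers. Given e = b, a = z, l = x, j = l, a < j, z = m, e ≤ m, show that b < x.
e = b and e ≤ m, hence b ≤ m. a = z and a < j, therefore z < j. Since z = m, m < j. From j = l, m < l. l = x, so m < x. b ≤ m, so b < x.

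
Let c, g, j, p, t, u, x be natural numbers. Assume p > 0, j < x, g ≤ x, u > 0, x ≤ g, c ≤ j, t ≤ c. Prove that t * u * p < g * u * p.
x ≤ g and g ≤ x, hence x = g. t ≤ c and c ≤ j, so t ≤ j. j < x, so t < x. x = g, so t < g. Combined with u > 0, by multiplying by a positive, t * u < g * u. Since p > 0, by multiplying by a positive, t * u * p < g * u * p.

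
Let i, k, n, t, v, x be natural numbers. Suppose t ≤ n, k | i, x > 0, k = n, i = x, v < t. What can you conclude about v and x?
v < x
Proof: k = n and k | i, therefore n | i. i = x, so n | x. x > 0, so n ≤ x. t ≤ n, so t ≤ x. v < t, so v < x.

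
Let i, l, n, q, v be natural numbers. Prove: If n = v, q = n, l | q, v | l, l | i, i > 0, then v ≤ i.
q = n and l | q, thus l | n. n = v, so l | v. v | l, so l = v. Since l | i, v | i. i > 0, so v ≤ i.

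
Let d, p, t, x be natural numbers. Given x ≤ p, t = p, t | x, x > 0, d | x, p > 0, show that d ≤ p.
From t = p and t | x, p | x. Since x > 0, p ≤ x. Since x ≤ p, x = p. d | x, so d | p. Since p > 0, d ≤ p.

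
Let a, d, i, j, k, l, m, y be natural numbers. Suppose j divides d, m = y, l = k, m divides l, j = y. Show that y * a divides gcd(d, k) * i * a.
Because j = y and j divides d, y divides d. l = k and m divides l, hence m divides k. Since m = y, y divides k. Since y divides d, y divides gcd(d, k). Then y divides gcd(d, k) * i. Then y * a divides gcd(d, k) * i * a.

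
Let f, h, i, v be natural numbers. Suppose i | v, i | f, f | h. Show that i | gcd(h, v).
i | f and f | h, therefore i | h. Since i | v, i | gcd(h, v).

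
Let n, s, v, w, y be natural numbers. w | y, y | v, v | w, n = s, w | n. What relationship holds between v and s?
v | s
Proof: From w | y and y | v, w | v. Since v | w, w = v. n = s and w | n, so w | s. Since w = v, v | s.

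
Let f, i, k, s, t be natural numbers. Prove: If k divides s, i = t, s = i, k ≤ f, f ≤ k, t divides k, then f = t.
f ≤ k and k ≤ f, thus f = k. s = i and i = t, therefore s = t. From k divides s, k divides t. Since t divides k, k = t. f = k, so f = t.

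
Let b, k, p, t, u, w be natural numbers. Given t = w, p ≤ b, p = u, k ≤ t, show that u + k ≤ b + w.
p = u and p ≤ b, therefore u ≤ b. t = w and k ≤ t, so k ≤ w. Since u ≤ b, u + k ≤ b + w.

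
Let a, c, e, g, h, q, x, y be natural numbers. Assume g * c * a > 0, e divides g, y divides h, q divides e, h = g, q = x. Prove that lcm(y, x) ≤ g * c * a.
Since h = g and y divides h, y divides g. q divides e and e divides g, therefore q divides g. Since q = x, x divides g. y divides g, so lcm(y, x) divides g. Then lcm(y, x) divides g * c. Then lcm(y, x) divides g * c * a. g * c * a > 0, so lcm(y, x) ≤ g * c * a.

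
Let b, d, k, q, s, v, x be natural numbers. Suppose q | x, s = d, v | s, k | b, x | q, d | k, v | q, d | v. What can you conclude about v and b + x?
v | b + x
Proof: Because s = d and v | s, v | d. From d | v, d = v. d | k and k | b, therefore d | b. d = v, so v | b. Because q | x and x | q, q = x. v | q, so v | x. Since v | b, v | b + x.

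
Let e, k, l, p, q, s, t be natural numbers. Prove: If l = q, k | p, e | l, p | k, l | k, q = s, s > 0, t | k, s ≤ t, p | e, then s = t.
Because l = q and q = s, l = s. Because p | k and k | p, p = k. p | e and e | l, thus p | l. p = k, so k | l. Because l | k, k = l. Since t | k, t | l. Since l = s, t | s. s > 0, so t ≤ s. s ≤ t, so s = t.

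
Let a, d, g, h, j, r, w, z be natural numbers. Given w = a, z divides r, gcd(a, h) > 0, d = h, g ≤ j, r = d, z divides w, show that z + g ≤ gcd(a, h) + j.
w = a and z divides w, hence z divides a. r = d and d = h, therefore r = h. Since z divides r, z divides h. Since z divides a, z divides gcd(a, h). Since gcd(a, h) > 0, z ≤ gcd(a, h). g ≤ j, so z + g ≤ gcd(a, h) + j.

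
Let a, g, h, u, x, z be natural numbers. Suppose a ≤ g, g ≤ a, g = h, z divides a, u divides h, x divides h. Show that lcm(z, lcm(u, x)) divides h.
a ≤ g and g ≤ a, therefore a = g. Because g = h, a = h. z divides a, so z divides h. u divides h and x divides h, therefore lcm(u, x) divides h. Since z divides h, lcm(z, lcm(u, x)) divides h.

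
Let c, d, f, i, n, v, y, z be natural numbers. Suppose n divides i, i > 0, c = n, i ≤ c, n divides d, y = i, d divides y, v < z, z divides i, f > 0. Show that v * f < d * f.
n divides i and i > 0, hence n ≤ i. Since c = n and i ≤ c, i ≤ n. n ≤ i, so n = i. From n divides d, i divides d. Since y = i and d divides y, d divides i. From i divides d, i = d. z divides i and i > 0, so z ≤ i. Since v < z, v < i. Since i = d, v < d. Since f > 0, by multiplying by a positive, v * f < d * f.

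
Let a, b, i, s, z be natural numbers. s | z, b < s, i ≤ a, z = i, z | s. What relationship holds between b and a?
b < a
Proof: Since s | z and z | s, s = z. Since z = i, s = i. Since b < s, b < i. From i ≤ a, b < a.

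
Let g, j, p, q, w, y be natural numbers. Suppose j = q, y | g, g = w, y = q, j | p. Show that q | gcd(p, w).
Since j = q and j | p, q | p. g = w and y | g, therefore y | w. y = q, so q | w. q | p, so q | gcd(p, w).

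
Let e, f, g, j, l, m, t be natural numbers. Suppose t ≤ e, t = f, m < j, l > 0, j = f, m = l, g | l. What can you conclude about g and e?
g < e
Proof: Because g | l and l > 0, g ≤ l. j = f and m < j, thus m < f. m = l, so l < f. Since g ≤ l, g < f. Because t = f and t ≤ e, f ≤ e. From g < f, g < e.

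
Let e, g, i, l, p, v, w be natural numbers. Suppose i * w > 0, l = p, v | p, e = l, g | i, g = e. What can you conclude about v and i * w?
v ≤ i * w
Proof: g = e and e = l, hence g = l. Since g | i, l | i. Since l = p, p | i. Since v | p, v | i. Then v | i * w. Because i * w > 0, v ≤ i * w.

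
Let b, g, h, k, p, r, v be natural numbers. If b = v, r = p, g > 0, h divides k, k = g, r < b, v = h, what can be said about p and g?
p < g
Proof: Since b = v and v = h, b = h. From r = p and r < b, p < b. b = h, so p < h. Because k = g and h divides k, h divides g. Since g > 0, h ≤ g. p < h, so p < g.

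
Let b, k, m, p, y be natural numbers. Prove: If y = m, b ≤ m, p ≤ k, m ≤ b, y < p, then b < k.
Since m ≤ b and b ≤ m, m = b. y = m, so y = b. y < p and p ≤ k, thus y < k. y = b, so b < k.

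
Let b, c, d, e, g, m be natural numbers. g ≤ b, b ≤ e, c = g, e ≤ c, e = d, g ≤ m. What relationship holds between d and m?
d ≤ m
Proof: Since g ≤ b and b ≤ e, g ≤ e. c = g and e ≤ c, thus e ≤ g. From g ≤ e, g = e. Because e = d, g = d. g ≤ m, so d ≤ m.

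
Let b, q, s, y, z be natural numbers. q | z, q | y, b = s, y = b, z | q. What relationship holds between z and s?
z | s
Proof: q | z and z | q, hence q = z. Because y = b and q | y, q | b. From q = z, z | b. b = s, so z | s.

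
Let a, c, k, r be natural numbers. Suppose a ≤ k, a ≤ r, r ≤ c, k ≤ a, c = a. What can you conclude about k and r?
k = r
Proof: From c = a and r ≤ c, r ≤ a. a ≤ r, so r = a. a ≤ k and k ≤ a, hence a = k. Since r = a, r = k. Then k = r.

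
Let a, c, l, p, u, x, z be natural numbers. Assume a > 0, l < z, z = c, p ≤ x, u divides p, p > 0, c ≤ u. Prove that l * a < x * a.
From z = c and l < z, l < c. Because u divides p and p > 0, u ≤ p. c ≤ u, so c ≤ p. Since l < c, l < p. Since p ≤ x, l < x. Since a > 0, by multiplying by a positive, l * a < x * a.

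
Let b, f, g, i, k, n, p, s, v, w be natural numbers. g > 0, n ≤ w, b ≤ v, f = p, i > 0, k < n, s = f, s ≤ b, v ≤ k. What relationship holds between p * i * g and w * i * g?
p * i * g < w * i * g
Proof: s = f and f = p, hence s = p. s ≤ b and b ≤ v, hence s ≤ v. v ≤ k, so s ≤ k. k < n and n ≤ w, so k < w. s ≤ k, so s < w. Since s = p, p < w. i > 0, so p * i < w * i. g > 0, so p * i * g < w * i * g.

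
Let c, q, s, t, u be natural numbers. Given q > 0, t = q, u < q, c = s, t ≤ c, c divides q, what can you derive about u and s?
u < s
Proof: From t = q and t ≤ c, q ≤ c. From c divides q and q > 0, c ≤ q. q ≤ c, so q = c. c = s, so q = s. Since u < q, u < s.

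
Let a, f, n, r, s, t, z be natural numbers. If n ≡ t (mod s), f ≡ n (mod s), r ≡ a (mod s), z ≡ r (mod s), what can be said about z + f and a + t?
z + f ≡ a + t (mod s)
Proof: Since z ≡ r (mod s) and r ≡ a (mod s), z ≡ a (mod s). f ≡ n (mod s) and n ≡ t (mod s), hence f ≡ t (mod s). Since z ≡ a (mod s), by adding congruences, z + f ≡ a + t (mod s).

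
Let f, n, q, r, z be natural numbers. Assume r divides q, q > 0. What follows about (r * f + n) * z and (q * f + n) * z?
(r * f + n) * z ≤ (q * f + n) * z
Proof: Since r divides q and q > 0, r ≤ q. By multiplying by a non-negative, r * f ≤ q * f. Then r * f + n ≤ q * f + n. By multiplying by a non-negative, (r * f + n) * z ≤ (q * f + n) * z.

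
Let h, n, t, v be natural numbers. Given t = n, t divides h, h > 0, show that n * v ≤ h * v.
Since t divides h and h > 0, t ≤ h. t = n, so n ≤ h. By multiplying by a non-negative, n * v ≤ h * v.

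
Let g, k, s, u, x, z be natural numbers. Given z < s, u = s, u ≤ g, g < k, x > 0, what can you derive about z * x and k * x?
z * x < k * x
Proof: u = s and u ≤ g, hence s ≤ g. z < s, so z < g. Since g < k, z < k. Combining with x > 0, by multiplying by a positive, z * x < k * x.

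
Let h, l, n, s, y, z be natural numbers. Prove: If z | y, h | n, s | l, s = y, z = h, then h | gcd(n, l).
From z = h and z | y, h | y. Because s = y and s | l, y | l. h | y, so h | l. Since h | n, h | gcd(n, l).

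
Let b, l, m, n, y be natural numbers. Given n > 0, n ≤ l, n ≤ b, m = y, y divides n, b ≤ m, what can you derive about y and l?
y ≤ l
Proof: m = y and b ≤ m, thus b ≤ y. Since n ≤ b, n ≤ y. Since y divides n and n > 0, y ≤ n. n ≤ y, so n = y. n ≤ l, so y ≤ l.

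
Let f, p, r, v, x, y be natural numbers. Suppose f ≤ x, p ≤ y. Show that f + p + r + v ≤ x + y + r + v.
From p ≤ y, p + r ≤ y + r. f ≤ x, so f + p + r ≤ x + y + r. Then f + p + r + v ≤ x + y + r + v.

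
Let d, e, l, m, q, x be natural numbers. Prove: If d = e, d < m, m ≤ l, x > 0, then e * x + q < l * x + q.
d = e and d < m, so e < m. From m ≤ l, e < l. Since x > 0, by multiplying by a positive, e * x < l * x. Then e * x + q < l * x + q.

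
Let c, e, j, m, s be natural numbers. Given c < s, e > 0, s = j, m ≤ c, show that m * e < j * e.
Since s = j and c < s, c < j. Since m ≤ c, m < j. Since e > 0, by multiplying by a positive, m * e < j * e.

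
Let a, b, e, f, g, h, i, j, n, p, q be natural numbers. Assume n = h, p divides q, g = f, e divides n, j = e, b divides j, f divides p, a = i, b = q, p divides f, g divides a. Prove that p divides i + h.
f divides p and p divides f, therefore f = p. g = f, so g = p. From a = i and g divides a, g divides i. g = p, so p divides i. b = q and b divides j, hence q divides j. p divides q, so p divides j. j = e, so p divides e. n = h and e divides n, so e divides h. p divides e, so p divides h. p divides i, so p divides i + h.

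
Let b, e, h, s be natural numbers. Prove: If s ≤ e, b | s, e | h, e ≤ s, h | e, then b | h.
From s ≤ e and e ≤ s, s = e. e | h and h | e, hence e = h. Since s = e, s = h. b | s, so b | h.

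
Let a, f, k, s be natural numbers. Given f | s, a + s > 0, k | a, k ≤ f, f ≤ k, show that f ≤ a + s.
Since k ≤ f and f ≤ k, k = f. k | a, so f | a. Since f | s, f | a + s. Since a + s > 0, f ≤ a + s.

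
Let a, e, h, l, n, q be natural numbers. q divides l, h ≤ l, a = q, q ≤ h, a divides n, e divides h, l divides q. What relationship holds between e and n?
e divides n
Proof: l divides q and q divides l, therefore l = q. h ≤ l, so h ≤ q. Since q ≤ h, h = q. Because e divides h, e divides q. a = q and a divides n, so q divides n. e divides q, so e divides n.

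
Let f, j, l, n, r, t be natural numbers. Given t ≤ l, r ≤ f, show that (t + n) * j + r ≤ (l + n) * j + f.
t ≤ l, thus t + n ≤ l + n. By multiplying by a non-negative, (t + n) * j ≤ (l + n) * j. Since r ≤ f, (t + n) * j + r ≤ (l + n) * j + f.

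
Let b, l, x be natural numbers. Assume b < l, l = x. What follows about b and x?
b < x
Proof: Since l = x and b < l, by substitution, b < x.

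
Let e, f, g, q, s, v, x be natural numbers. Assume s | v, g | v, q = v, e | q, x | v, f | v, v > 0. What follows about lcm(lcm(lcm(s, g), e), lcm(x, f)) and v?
lcm(lcm(lcm(s, g), e), lcm(x, f)) ≤ v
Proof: s | v and g | v, hence lcm(s, g) | v. From q = v and e | q, e | v. Since lcm(s, g) | v, lcm(lcm(s, g), e) | v. Because x | v and f | v, lcm(x, f) | v. Since lcm(lcm(s, g), e) | v, lcm(lcm(lcm(s, g), e), lcm(x, f)) | v. v > 0, so lcm(lcm(lcm(s, g), e), lcm(x, f)) ≤ v.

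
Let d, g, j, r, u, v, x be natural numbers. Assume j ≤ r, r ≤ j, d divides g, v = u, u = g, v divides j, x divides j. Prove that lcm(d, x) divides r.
j ≤ r and r ≤ j, therefore j = r. v = u and u = g, so v = g. v divides j, so g divides j. d divides g, so d divides j. From x divides j, lcm(d, x) divides j. Since j = r, lcm(d, x) divides r.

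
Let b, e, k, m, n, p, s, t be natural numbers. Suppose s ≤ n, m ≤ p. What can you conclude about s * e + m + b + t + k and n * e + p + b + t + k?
s * e + m + b + t + k ≤ n * e + p + b + t + k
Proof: s ≤ n. By multiplying by a non-negative, s * e ≤ n * e. From m ≤ p, m + b ≤ p + b. Since s * e ≤ n * e, s * e + m + b ≤ n * e + p + b. Then s * e + m + b + t ≤ n * e + p + b + t. Then s * e + m + b + t + k ≤ n * e + p + b + t + k.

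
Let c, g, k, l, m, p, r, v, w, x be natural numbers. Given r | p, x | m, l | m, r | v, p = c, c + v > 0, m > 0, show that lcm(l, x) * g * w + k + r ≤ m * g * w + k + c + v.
l | m and x | m, therefore lcm(l, x) | m. Since m > 0, lcm(l, x) ≤ m. Then lcm(l, x) * g ≤ m * g. Then lcm(l, x) * g * w ≤ m * g * w. Then lcm(l, x) * g * w + k ≤ m * g * w + k. From p = c and r | p, r | c. r | v, so r | c + v. c + v > 0, so r ≤ c + v. Since lcm(l, x) * g * w + k ≤ m * g * w + k, lcm(l, x) * g * w + k + r ≤ m * g * w + k + c + v.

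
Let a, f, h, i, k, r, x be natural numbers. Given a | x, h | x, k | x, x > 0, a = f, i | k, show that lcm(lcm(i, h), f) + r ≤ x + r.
i | k and k | x, therefore i | x. Since h | x, lcm(i, h) | x. a = f and a | x, therefore f | x. Since lcm(i, h) | x, lcm(lcm(i, h), f) | x. Since x > 0, lcm(lcm(i, h), f) ≤ x. Then lcm(lcm(i, h), f) + r ≤ x + r.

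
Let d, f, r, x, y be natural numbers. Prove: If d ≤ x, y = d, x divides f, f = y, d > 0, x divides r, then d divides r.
f = y and x divides f, thus x divides y. y = d, so x divides d. d > 0, so x ≤ d. Since d ≤ x, x = d. Since x divides r, d divides r.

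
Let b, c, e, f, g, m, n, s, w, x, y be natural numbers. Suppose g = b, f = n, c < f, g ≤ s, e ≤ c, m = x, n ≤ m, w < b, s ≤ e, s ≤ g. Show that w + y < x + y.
s ≤ g and g ≤ s, therefore s = g. Since g = b, s = b. e ≤ c and c < f, so e < f. Since f = n, e < n. Since s ≤ e, s < n. s = b, so b < n. Since w < b, w < n. m = x and n ≤ m, therefore n ≤ x. Because w < n, w < x. Then w + y < x + y.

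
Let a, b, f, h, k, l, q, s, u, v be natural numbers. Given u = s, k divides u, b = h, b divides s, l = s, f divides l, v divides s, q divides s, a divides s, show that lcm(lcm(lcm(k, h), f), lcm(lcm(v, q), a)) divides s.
u = s and k divides u, therefore k divides s. From b = h and b divides s, h divides s. k divides s, so lcm(k, h) divides s. l = s and f divides l, so f divides s. Since lcm(k, h) divides s, lcm(lcm(k, h), f) divides s. v divides s and q divides s, so lcm(v, q) divides s. a divides s, so lcm(lcm(v, q), a) divides s. Since lcm(lcm(k, h), f) divides s, lcm(lcm(lcm(k, h), f), lcm(lcm(v, q), a)) divides s.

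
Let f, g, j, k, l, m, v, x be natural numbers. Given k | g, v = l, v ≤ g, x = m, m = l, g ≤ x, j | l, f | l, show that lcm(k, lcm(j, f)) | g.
v = l and v ≤ g, thus l ≤ g. x = m and m = l, hence x = l. Since g ≤ x, g ≤ l. Since l ≤ g, l = g. j | l and f | l, therefore lcm(j, f) | l. l = g, so lcm(j, f) | g. k | g, so lcm(k, lcm(j, f)) | g.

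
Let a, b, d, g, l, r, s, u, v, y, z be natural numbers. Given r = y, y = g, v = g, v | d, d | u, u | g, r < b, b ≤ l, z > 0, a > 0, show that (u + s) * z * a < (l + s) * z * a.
From r = y and y = g, r = g. Since v | d and d | u, v | u. From v = g, g | u. From u | g, g = u. Since r = g, r = u. r < b and b ≤ l, so r < l. Since r = u, u < l. Then u + s < l + s. From z > 0, (u + s) * z < (l + s) * z. Because a > 0, (u + s) * z * a < (l + s) * z * a.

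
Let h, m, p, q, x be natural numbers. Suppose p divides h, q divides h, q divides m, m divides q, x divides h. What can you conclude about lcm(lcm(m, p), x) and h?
lcm(lcm(m, p), x) divides h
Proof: Because q divides m and m divides q, q = m. Since q divides h, m divides h. p divides h, so lcm(m, p) divides h. x divides h, so lcm(lcm(m, p), x) divides h.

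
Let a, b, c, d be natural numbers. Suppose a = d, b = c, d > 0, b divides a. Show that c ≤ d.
Because b = c and b divides a, c divides a. Since a = d, c divides d. d > 0, so c ≤ d.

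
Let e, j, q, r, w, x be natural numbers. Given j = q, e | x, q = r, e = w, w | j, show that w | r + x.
From j = q and w | j, w | q. q = r, so w | r. e = w and e | x, therefore w | x. w | r, so w | r + x.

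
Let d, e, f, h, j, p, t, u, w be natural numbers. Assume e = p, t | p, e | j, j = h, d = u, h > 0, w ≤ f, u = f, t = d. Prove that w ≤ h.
Since t = d and d = u, t = u. t | p, so u | p. Since u = f, f | p. e = p and e | j, therefore p | j. Since f | p, f | j. From j = h, f | h. h > 0, so f ≤ h. w ≤ f, so w ≤ h.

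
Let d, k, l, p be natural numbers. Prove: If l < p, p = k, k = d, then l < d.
p = k and k = d, thus p = d. Since l < p, l < d.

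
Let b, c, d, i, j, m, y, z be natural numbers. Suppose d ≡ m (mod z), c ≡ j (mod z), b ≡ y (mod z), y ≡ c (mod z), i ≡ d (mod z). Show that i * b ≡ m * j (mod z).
Because i ≡ d (mod z) and d ≡ m (mod z), i ≡ m (mod z). b ≡ y (mod z) and y ≡ c (mod z), so b ≡ c (mod z). Because c ≡ j (mod z), b ≡ j (mod z). Since i ≡ m (mod z), by multiplying congruences, i * b ≡ m * j (mod z).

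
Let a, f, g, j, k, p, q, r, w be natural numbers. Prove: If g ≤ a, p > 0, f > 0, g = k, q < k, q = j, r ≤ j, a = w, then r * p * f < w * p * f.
q = j and q < k, so j < k. g = k and g ≤ a, so k ≤ a. j < k, so j < a. Since r ≤ j, r < a. Since a = w, r < w. Since p > 0, r * p < w * p. f > 0, so r * p * f < w * p * f.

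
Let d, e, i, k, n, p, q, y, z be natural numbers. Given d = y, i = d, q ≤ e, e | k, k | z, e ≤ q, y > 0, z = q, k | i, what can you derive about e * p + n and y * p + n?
e * p + n ≤ y * p + n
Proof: Because q ≤ e and e ≤ q, q = e. z = q, so z = e. From k | z, k | e. e | k, so k = e. Since i = d and d = y, i = y. Since k | i, k | y. From y > 0, k ≤ y. k = e, so e ≤ y. Then e * p ≤ y * p. Then e * p + n ≤ y * p + n.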